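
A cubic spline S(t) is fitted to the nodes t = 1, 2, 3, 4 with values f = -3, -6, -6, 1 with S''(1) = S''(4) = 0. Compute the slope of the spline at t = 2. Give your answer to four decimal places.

-2.3333

With M_i denoting the second derivative at x_i, h_i = 1, 1, 1, and Δ_i = (y_(i+1) − y_i)/h_i = -3, 0, 7:
  1·M_0 + 4·M_1 + 1·M_2 = 6(Δ_1 - Δ_0) = 18
  1·M_1 + 4·M_2 + 1·M_3 = 6(Δ_2 - Δ_1) = 42
Natural end conditions: M_0 = M_3 = 0.
Forward elimination and back-substitution give M_0 = 0, M_1 = 2, M_2 = 10, M_3 = 0.
On [2, 3], S'(t) = b_1 + 2c_1·(t - 2) + 3d_1·(t - 2)² with b_1 = Δ_1 - h_1(2M_1 + M_2)/6 = -7/3, c_1 = M_1/2 = 1, d_1 = (M_2 - M_1)/(6h_1) = 4/3. So S'(2) = -7/3.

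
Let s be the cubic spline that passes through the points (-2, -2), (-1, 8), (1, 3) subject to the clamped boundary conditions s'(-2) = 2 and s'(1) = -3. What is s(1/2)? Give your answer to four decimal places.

5.4297

Let σ_i = s''(x_i). Step sizes h_i = 1, 2; slopes of the chords Δ_i = (y_(i+1) - y_i)/h_i = 10, -5/2.
  1·σ_0 + 6·σ_1 + 2·σ_2 = 6(Δ_1 - Δ_0) = -75
Clamped end conditions give two more equations: 2h_0·σ_0 + h_0·σ_1 = 6(Δ_0 - s'(-2)) = 48 and h_1·σ_1 + 2h_1·σ_2 = 6(s'(1) - Δ_1) = -3.
Solving: σ_0 = 209/6, σ_1 = -65/3, σ_2 = 121/12.
On [-1, 1], s(t) = 8 + 103/12·(t + 1) - 65/6·(t + 1)² + 127/48·(t + 1)³.
With (t + 1) = 3/2: s(1/2) = 695/128.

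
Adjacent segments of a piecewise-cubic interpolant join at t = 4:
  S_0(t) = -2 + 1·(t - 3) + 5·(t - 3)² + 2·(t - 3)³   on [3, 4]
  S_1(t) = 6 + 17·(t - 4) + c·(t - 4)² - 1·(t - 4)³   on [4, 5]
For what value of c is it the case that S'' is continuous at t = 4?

S_0''(t) = 10 + 12·(t - 3), so S_0''(4) = 22. On the right, S_1''(4) = 2c, so c = 11.

11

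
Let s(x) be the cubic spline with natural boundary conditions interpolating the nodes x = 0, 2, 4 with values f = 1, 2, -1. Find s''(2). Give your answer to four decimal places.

With M_i denoting the second derivative at x_i, h_i = 2, 2, and Δ_i = (y_(i+1) − y_i)/h_i = 1/2, -3/2:
  2·M_0 + 8·M_1 + 2·M_2 = 6(Δ_1 - Δ_0) = -12
Natural end conditions: M_0 = M_2 = 0.
Solving: M_0 = 0, M_1 = -3/2, M_2 = 0.

-1.5000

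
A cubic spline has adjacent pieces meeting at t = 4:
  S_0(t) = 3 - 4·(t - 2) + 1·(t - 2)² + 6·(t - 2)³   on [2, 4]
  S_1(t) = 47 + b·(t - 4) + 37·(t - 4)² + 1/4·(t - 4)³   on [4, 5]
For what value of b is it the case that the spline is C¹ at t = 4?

72

S_0'(t) = -4 + 2·(t - 2) + 18·(t - 2)², so S_0'(4) = 72. On the right, S_1'(4) = b, so b = 72.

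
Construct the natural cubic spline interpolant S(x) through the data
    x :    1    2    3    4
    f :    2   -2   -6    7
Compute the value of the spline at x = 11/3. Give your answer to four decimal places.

Let M_i = S''(x_i). Step sizes h_i = 1, 1, 1; slopes of the chords Δ_i = (y_(i+1) - y_i)/h_i = -4, -4, 13.
  1·M_0 + 4·M_1 + 1·M_2 = 6(Δ_1 - Δ_0) = 0
  1·M_1 + 4·M_2 + 1·M_3 = 6(Δ_2 - Δ_1) = 102
Natural end conditions: M_0 = M_3 = 0.
Solving: M_0 = 0, M_1 = -34/5, M_2 = 136/5, M_3 = 0.
On [3, 4], S(x) = -6 + 59/15·(x - 3) + 68/5·(x - 3)² - 68/15·(x - 3)³.
With (x - 3) = 2/3: S(11/3) = 536/405.

1.3235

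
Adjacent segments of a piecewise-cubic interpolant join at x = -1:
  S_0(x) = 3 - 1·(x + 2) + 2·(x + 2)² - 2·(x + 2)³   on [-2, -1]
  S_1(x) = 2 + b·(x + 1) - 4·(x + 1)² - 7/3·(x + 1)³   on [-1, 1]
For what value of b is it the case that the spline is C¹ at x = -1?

S_0'(x) = -1 + 4·(x + 2) - 6·(x + 2)², so S_0'(-1) = -3. On the right, S_1'(-1) = b, so b = -3.

-3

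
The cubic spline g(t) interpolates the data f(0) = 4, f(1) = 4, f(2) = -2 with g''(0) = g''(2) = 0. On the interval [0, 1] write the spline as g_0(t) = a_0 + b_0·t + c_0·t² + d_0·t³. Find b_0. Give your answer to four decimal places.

1.5000

Write M_i for g''(x_i). With h_i = 1, 1 and divided differences Δ_i = 0, -6, the continuity of g' gives the tridiagonal system
  1·M_0 + 4·M_1 + 1·M_2 = 6(Δ_1 - Δ_0) = -36
Natural end conditions: M_0 = M_2 = 0.
Solving the tridiagonal system: M_0 = 0, M_1 = -9, M_2 = 0.
On [0, 1], with g_0(t) = a_0 + b_0·t + c_0·t² + d_0·t³: c_0 = M_0/2 = 0, d_0 = (M_1 - M_0)/(6h_0) = -3/2, b_0 = Δ_0 - h_0(2M_0 + M_1)/6 = 3/2.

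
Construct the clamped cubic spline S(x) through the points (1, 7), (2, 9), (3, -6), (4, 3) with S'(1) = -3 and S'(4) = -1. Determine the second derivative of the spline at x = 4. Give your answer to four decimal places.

Let m_i = S''(x_i). Step sizes h_i = 1, 1, 1; slopes of the chords Δ_i = (y_(i+1) - y_i)/h_i = 2, -15, 9.
  1·m_0 + 4·m_1 + 1·m_2 = 6(Δ_1 - Δ_0) = -102
  1·m_1 + 4·m_2 + 1·m_3 = 6(Δ_2 - Δ_1) = 144
Clamped end conditions give two more equations: 2h_0·m_0 + h_0·m_1 = 6(Δ_0 - S'(1)) = 30 and h_2·m_2 + 2h_2·m_3 = 6(S'(4) - Δ_2) = -60.
Hence m_0 = 614/15, m_1 = -778/15, m_2 = 968/15, m_3 = -934/15.

-62.2667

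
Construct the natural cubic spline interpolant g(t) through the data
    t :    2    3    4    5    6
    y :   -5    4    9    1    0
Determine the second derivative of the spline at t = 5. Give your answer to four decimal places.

16.3929

Put m_i = g'' at the i-th knot. Here h = (1, 1, 1, 1) and Δ = (9, 5, -8, -1), so the interior equations h_(i-1)·m_(i-1) + 2(h_(i-1)+h_i)·m_i + h_i·m_(i+1) = 6(Δ_i − Δ_(i-1)) read
  1·m_0 + 4·m_1 + 1·m_2 = 6(Δ_1 - Δ_0) = -24
  1·m_1 + 4·m_2 + 1·m_3 = 6(Δ_2 - Δ_1) = -78
  1·m_2 + 4·m_3 + 1·m_4 = 6(Δ_3 - Δ_2) = 42
Natural end conditions: m_0 = m_4 = 0.
Solving: m_0 = 0, m_1 = -3/28, m_2 = -165/7, m_3 = 459/28, m_4 = 0.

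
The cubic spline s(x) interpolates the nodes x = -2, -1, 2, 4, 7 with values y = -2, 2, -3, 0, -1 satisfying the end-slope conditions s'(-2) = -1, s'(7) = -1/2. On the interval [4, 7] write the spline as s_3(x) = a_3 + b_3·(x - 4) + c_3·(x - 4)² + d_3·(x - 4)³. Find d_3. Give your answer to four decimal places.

Let m_i = s''(x_i). Step sizes h_i = 1, 3, 2, 3; slopes of the chords Δ_i = (y_(i+1) - y_i)/h_i = 4, -5/3, 3/2, -1/3.
  1·m_0 + 8·m_1 + 3·m_2 = 6(Δ_1 - Δ_0) = -34
  3·m_1 + 10·m_2 + 2·m_3 = 6(Δ_2 - Δ_1) = 19
  2·m_2 + 10·m_3 + 3·m_4 = 6(Δ_3 - Δ_2) = -11
Clamped end conditions give two more equations: 2h_0·m_0 + h_0·m_1 = 6(Δ_0 - s'(-2)) = 30 and h_3·m_3 + 2h_3·m_4 = 6(s'(7) - Δ_3) = -1.
Forward elimination and back-substitution give m_0 = 13631/708, m_1 = -3011/354, m_2 = 3491/708, m_3 = -424/177, m_4 = 365/354.
On [4, 7], with s_3(x) = a_3 + b_3·(x - 4) + c_3·(x - 4)² + d_3·(x - 4)³: c_3 = m_3/2 = -212/177, d_3 = (m_4 - m_3)/(6h_3) = 1213/6372, b_3 = Δ_3 - h_3(2m_3 + m_4)/6 = 365/236.

0.1904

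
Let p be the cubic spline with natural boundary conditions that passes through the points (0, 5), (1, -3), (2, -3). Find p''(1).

12

Write m_i for p''(x_i). With h_i = 1, 1 and divided differences Δ_i = -8, 0, the continuity of p' gives the tridiagonal system
  1·m_0 + 4·m_1 + 1·m_2 = 6(Δ_1 - Δ_0) = 48
Natural end conditions: m_0 = m_2 = 0.
Solving: m_0 = 0, m_1 = 12, m_2 = 0.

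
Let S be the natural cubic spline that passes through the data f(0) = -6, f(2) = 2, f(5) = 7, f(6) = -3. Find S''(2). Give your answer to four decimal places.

1.3803

With M_i denoting the second derivative at x_i, h_i = 2, 3, 1, and Δ_i = (y_(i+1) − y_i)/h_i = 4, 5/3, -10:
  2·M_0 + 10·M_1 + 3·M_2 = 6(Δ_1 - Δ_0) = -14
  3·M_1 + 8·M_2 + 1·M_3 = 6(Δ_2 - Δ_1) = -70
Natural end conditions: M_0 = M_3 = 0.
Solving the tridiagonal system: M_0 = 0, M_1 = 98/71, M_2 = -658/71, M_3 = 0.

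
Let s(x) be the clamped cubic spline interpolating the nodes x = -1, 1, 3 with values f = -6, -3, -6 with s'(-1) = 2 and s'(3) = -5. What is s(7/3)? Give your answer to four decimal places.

-3.6296

Write σ_i for s''(x_i). With h_i = 2, 2 and divided differences Δ_i = 3/2, -3/2, the continuity of s' gives the tridiagonal system
  2·σ_0 + 8·σ_1 + 2·σ_2 = 6(Δ_1 - Δ_0) = -18
Clamped end conditions give two more equations: 2h_0·σ_0 + h_0·σ_1 = 6(Δ_0 - s'(-1)) = -3 and h_1·σ_1 + 2h_1·σ_2 = 6(s'(3) - Δ_1) = -21.
Solving: σ_0 = -1/4, σ_1 = -1, σ_2 = -19/4.
On [1, 3], s(x) = -3 + 3/4·(x - 1) - 1/2·(x - 1)² - 5/16·(x - 1)³.
With (x - 1) = 4/3: s(7/3) = -98/27.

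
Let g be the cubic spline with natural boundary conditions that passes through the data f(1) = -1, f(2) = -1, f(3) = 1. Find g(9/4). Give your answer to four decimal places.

-0.6641

Put σ_i = g'' at the i-th knot. Here h = (1, 1) and Δ = (0, 2), so the interior equations h_(i-1)·σ_(i-1) + 2(h_(i-1)+h_i)·σ_i + h_i·σ_(i+1) = 6(Δ_i − Δ_(i-1)) read
  1·σ_0 + 4·σ_1 + 1·σ_2 = 6(Δ_1 - Δ_0) = 12
Natural end conditions: σ_0 = σ_2 = 0.
Solving the tridiagonal system: σ_0 = 0, σ_1 = 3, σ_2 = 0.
On [2, 3], g(x) = -1 + 1·(x - 2) + 3/2·(x - 2)² - 1/2·(x - 2)³.
With (x - 2) = 1/4: g(9/4) = -85/128.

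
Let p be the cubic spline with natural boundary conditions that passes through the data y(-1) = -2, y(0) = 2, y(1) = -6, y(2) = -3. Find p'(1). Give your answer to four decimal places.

-4.4667

Put M_i = p'' at the i-th knot. Here h = (1, 1, 1) and Δ = (4, -8, 3), so the interior equations h_(i-1)·M_(i-1) + 2(h_(i-1)+h_i)·M_i + h_i·M_(i+1) = 6(Δ_i − Δ_(i-1)) read
  1·M_0 + 4·M_1 + 1·M_2 = 6(Δ_1 - Δ_0) = -72
  1·M_1 + 4·M_2 + 1·M_3 = 6(Δ_2 - Δ_1) = 66
Natural end conditions: M_0 = M_3 = 0.
Hence M_0 = 0, M_1 = -118/5, M_2 = 112/5, M_3 = 0.
On [1, 2], p'(t) = b_2 + 2c_2·(t - 1) + 3d_2·(t - 1)² with b_2 = Δ_2 - h_2(2M_2 + M_3)/6 = -67/15, c_2 = M_2/2 = 56/5, d_2 = (M_3 - M_2)/(6h_2) = -56/15. So p'(1) = -67/15.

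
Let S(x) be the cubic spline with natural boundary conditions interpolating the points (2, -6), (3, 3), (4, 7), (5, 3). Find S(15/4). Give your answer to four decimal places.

6.7781

Let σ_i = S''(x_i). Step sizes h_i = 1, 1, 1; slopes of the chords Δ_i = (y_(i+1) - y_i)/h_i = 9, 4, -4.
  1·σ_0 + 4·σ_1 + 1·σ_2 = 6(Δ_1 - Δ_0) = -30
  1·σ_1 + 4·σ_2 + 1·σ_3 = 6(Δ_2 - Δ_1) = -48
Natural end conditions: σ_0 = σ_3 = 0.
Hence σ_0 = 0, σ_1 = -24/5, σ_2 = -54/5, σ_3 = 0.
On [3, 4], S(x) = 3 + 37/5·(x - 3) - 12/5·(x - 3)² - 1·(x - 3)³.
With (x - 3) = 3/4: S(15/4) = 2169/320.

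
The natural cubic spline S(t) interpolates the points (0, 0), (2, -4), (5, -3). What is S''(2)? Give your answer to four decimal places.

Write M_i for S''(x_i). With h_i = 2, 3 and divided differences Δ_i = -2, 1/3, the continuity of S' gives the tridiagonal system
  2·M_0 + 10·M_1 + 3·M_2 = 6(Δ_1 - Δ_0) = 14
Natural end conditions: M_0 = M_2 = 0.
Forward elimination and back-substitution give M_0 = 0, M_1 = 7/5, M_2 = 0.

1.4000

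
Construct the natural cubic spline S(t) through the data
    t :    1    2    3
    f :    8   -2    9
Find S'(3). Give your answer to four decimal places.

Put M_i = S'' at the i-th knot. Here h = (1, 1) and Δ = (-10, 11), so the interior equations h_(i-1)·M_(i-1) + 2(h_(i-1)+h_i)·M_i + h_i·M_(i+1) = 6(Δ_i − Δ_(i-1)) read
  1·M_0 + 4·M_1 + 1·M_2 = 6(Δ_1 - Δ_0) = 126
Natural end conditions: M_0 = M_2 = 0.
Hence M_0 = 0, M_1 = 63/2, M_2 = 0.
On [2, 3], S'(t) = b_1 + 2c_1·(t - 2) + 3d_1·(t - 2)² with b_1 = Δ_1 - h_1(2M_1 + M_2)/6 = 1/2, c_1 = M_1/2 = 63/4, d_1 = (M_2 - M_1)/(6h_1) = -21/4. So S'(3) = 65/4.

16.2500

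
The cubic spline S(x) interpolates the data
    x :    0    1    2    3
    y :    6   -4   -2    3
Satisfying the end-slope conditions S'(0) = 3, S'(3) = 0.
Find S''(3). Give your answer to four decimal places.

-15.2000

Put M_i = S'' at the i-th knot. Here h = (1, 1, 1) and Δ = (-10, 2, 5), so the interior equations h_(i-1)·M_(i-1) + 2(h_(i-1)+h_i)·M_i + h_i·M_(i+1) = 6(Δ_i − Δ_(i-1)) read
  1·M_0 + 4·M_1 + 1·M_2 = 6(Δ_1 - Δ_0) = 72
  1·M_1 + 4·M_2 + 1·M_3 = 6(Δ_2 - Δ_1) = 18
Clamped end conditions give two more equations: 2h_0·M_0 + h_0·M_1 = 6(Δ_0 - S'(0)) = -78 and h_2·M_2 + 2h_2·M_3 = 6(S'(3) - Δ_2) = -30.
Solving: M_0 = -274/5, M_1 = 158/5, M_2 = 2/5, M_3 = -76/5.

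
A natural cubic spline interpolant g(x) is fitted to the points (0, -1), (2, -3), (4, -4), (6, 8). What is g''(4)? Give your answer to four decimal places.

5.1000

Write m_i for g''(x_i). With h_i = 2, 2, 2 and divided differences Δ_i = -1, -1/2, 6, the continuity of g' gives the tridiagonal system
  2·m_0 + 8·m_1 + 2·m_2 = 6(Δ_1 - Δ_0) = 3
  2·m_1 + 8·m_2 + 2·m_3 = 6(Δ_2 - Δ_1) = 39
Natural end conditions: m_0 = m_3 = 0.
Solving: m_0 = 0, m_1 = -9/10, m_2 = 51/10, m_3 = 0.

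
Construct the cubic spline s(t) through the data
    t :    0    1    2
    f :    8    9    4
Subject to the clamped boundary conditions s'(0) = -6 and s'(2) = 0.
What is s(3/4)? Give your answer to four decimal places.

Write σ_i for s''(x_i). With h_i = 1, 1 and divided differences Δ_i = 1, -5, the continuity of s' gives the tridiagonal system
  1·σ_0 + 4·σ_1 + 1·σ_2 = 6(Δ_1 - Δ_0) = -36
Clamped end conditions give two more equations: 2h_0·σ_0 + h_0·σ_1 = 6(Δ_0 - s'(0)) = 42 and h_1·σ_1 + 2h_1·σ_2 = 6(s'(2) - Δ_1) = 30.
Solving: σ_0 = 33, σ_1 = -24, σ_2 = 27.
On [0, 1], s(t) = 8 - 6·t + 33/2·t² - 19/2·t³.
With t = 3/4: s(3/4) = 1123/128.

8.7734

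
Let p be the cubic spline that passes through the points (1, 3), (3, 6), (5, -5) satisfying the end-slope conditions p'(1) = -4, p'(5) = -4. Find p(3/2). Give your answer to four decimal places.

2.4375

Let M_i = p''(x_i). Step sizes h_i = 2, 2; slopes of the chords Δ_i = (y_(i+1) - y_i)/h_i = 3/2, -11/2.
  2·M_0 + 8·M_1 + 2·M_2 = 6(Δ_1 - Δ_0) = -42
Clamped end conditions give two more equations: 2h_0·M_0 + h_0·M_1 = 6(Δ_0 - p'(1)) = 33 and h_1·M_1 + 2h_1·M_2 = 6(p'(5) - Δ_1) = 9.
Hence M_0 = 27/2, M_1 = -21/2, M_2 = 15/2.
On [1, 3], p(x) = 3 - 4·(x - 1) + 27/4·(x - 1)² - 2·(x - 1)³.
With (x - 1) = 1/2: p(3/2) = 39/16.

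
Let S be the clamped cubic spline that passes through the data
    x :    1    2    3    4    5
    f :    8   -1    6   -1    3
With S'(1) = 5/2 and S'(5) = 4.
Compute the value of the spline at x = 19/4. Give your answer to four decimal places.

Put m_i = S'' at the i-th knot. Here h = (1, 1, 1, 1) and Δ = (-9, 7, -7, 4), so the interior equations h_(i-1)·m_(i-1) + 2(h_(i-1)+h_i)·m_i + h_i·m_(i+1) = 6(Δ_i − Δ_(i-1)) read
  1·m_0 + 4·m_1 + 1·m_2 = 6(Δ_1 - Δ_0) = 96
  1·m_1 + 4·m_2 + 1·m_3 = 6(Δ_2 - Δ_1) = -84
  1·m_2 + 4·m_3 + 1·m_4 = 6(Δ_3 - Δ_2) = 66
Clamped end conditions give two more equations: 2h_0·m_0 + h_0·m_1 = 6(Δ_0 - S'(1)) = -69 and h_3·m_3 + 2h_3·m_4 = 6(S'(5) - Δ_3) = 0.
Hence m_0 = -3303/56, m_1 = 1371/28, m_2 = -327/8, m_3 = 855/28, m_4 = -855/56.
On [4, 5], S(x) = -1 - 407/112·(x - 4) + 855/56·(x - 4)² - 855/112·(x - 4)³.
With (x - 4) = 3/4: S(19/4) = 11771/7168.

1.6422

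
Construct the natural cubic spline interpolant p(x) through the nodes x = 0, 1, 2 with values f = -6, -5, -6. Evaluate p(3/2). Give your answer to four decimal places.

-5.3125

With m_i denoting the second derivative at x_i, h_i = 1, 1, and Δ_i = (y_(i+1) − y_i)/h_i = 1, -1:
  1·m_0 + 4·m_1 + 1·m_2 = 6(Δ_1 - Δ_0) = -12
Natural end conditions: m_0 = m_2 = 0.
Solving: m_0 = 0, m_1 = -3, m_2 = 0.
On [1, 2], p(x) = -5 + 0·(x - 1) - 3/2·(x - 1)² + 1/2·(x - 1)³.
With (x - 1) = 1/2: p(3/2) = -85/16.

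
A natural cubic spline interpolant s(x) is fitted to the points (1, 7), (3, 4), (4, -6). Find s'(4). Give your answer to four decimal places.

-11.4167

Let σ_i = s''(x_i). Step sizes h_i = 2, 1; slopes of the chords Δ_i = (y_(i+1) - y_i)/h_i = -3/2, -10.
  2·σ_0 + 6·σ_1 + 1·σ_2 = 6(Δ_1 - Δ_0) = -51
Natural end conditions: σ_0 = σ_2 = 0.
Forward elimination and back-substitution give σ_0 = 0, σ_1 = -17/2, σ_2 = 0.
On [3, 4], s'(x) = b_1 + 2c_1·(x - 3) + 3d_1·(x - 3)² with b_1 = Δ_1 - h_1(2σ_1 + σ_2)/6 = -43/6, c_1 = σ_1/2 = -17/4, d_1 = (σ_2 - σ_1)/(6h_1) = 17/12. So s'(4) = -137/12.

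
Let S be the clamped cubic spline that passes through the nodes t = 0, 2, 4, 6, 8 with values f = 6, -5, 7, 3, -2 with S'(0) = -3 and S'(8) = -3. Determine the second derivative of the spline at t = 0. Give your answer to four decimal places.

Let σ_i = S''(x_i). Step sizes h_i = 2, 2, 2, 2; slopes of the chords Δ_i = (y_(i+1) - y_i)/h_i = -11/2, 6, -2, -5/2.
  2·σ_0 + 8·σ_1 + 2·σ_2 = 6(Δ_1 - Δ_0) = 69
  2·σ_1 + 8·σ_2 + 2·σ_3 = 6(Δ_2 - Δ_1) = -48
  2·σ_2 + 8·σ_3 + 2·σ_4 = 6(Δ_3 - Δ_2) = -3
Clamped end conditions give two more equations: 2h_0·σ_0 + h_0·σ_1 = 6(Δ_0 - S'(0)) = -15 and h_3·σ_3 + 2h_3·σ_4 = 6(S'(8) - Δ_3) = -3.
Solving the tridiagonal system: σ_0 = -597/56, σ_1 = 387/28, σ_2 = -81/8, σ_3 = 75/28, σ_4 = -117/56.

-10.6607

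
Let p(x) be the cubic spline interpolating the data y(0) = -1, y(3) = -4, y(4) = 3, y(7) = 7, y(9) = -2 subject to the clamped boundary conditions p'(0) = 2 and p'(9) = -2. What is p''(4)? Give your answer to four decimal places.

-4.1779

With M_i denoting the second derivative at x_i, h_i = 3, 1, 3, 2, and Δ_i = (y_(i+1) − y_i)/h_i = -1, 7, 4/3, -9/2:
  3·M_0 + 8·M_1 + 1·M_2 = 6(Δ_1 - Δ_0) = 48
  1·M_1 + 8·M_2 + 3·M_3 = 6(Δ_2 - Δ_1) = -34
  3·M_2 + 10·M_3 + 2·M_4 = 6(Δ_3 - Δ_2) = -35
Clamped end conditions give two more equations: 2h_0·M_0 + h_0·M_1 = 6(Δ_0 - p'(0)) = -18 and h_3·M_3 + 2h_3·M_4 = 6(p'(9) - Δ_3) = 15.
Hence M_0 = -4115/534, M_1 = 2513/267, M_2 = -2231/534, M_3 = -889/267, M_4 = 5783/1068.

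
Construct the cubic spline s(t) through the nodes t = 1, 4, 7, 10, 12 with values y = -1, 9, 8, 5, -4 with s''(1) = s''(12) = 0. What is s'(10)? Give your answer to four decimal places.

Write M_i for s''(x_i). With h_i = 3, 3, 3, 2 and divided differences Δ_i = 10/3, -1/3, -1, -9/2, the continuity of s' gives the tridiagonal system
  3·M_0 + 12·M_1 + 3·M_2 = 6(Δ_1 - Δ_0) = -22
  3·M_1 + 12·M_2 + 3·M_3 = 6(Δ_2 - Δ_1) = -4
  3·M_2 + 10·M_3 + 2·M_4 = 6(Δ_3 - Δ_2) = -21
Natural end conditions: M_0 = M_4 = 0.
Hence M_0 = 0, M_1 = -93/46, M_2 = 52/69, M_3 = -107/46, M_4 = 0.
On [10, 12], s'(t) = b_3 + 2c_3·(t - 10) + 3d_3·(t - 10)² with b_3 = Δ_3 - h_3(2M_3 + M_4)/6 = -407/138, c_3 = M_3/2 = -107/92, d_3 = (M_4 - M_3)/(6h_3) = 107/552. So s'(10) = -407/138.

-2.9493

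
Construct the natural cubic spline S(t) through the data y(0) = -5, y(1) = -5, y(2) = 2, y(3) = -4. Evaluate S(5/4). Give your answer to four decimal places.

Put M_i = S'' at the i-th knot. Here h = (1, 1, 1) and Δ = (0, 7, -6), so the interior equations h_(i-1)·M_(i-1) + 2(h_(i-1)+h_i)·M_i + h_i·M_(i+1) = 6(Δ_i − Δ_(i-1)) read
  1·M_0 + 4·M_1 + 1·M_2 = 6(Δ_1 - Δ_0) = 42
  1·M_1 + 4·M_2 + 1·M_3 = 6(Δ_2 - Δ_1) = -78
Natural end conditions: M_0 = M_3 = 0.
Hence M_0 = 0, M_1 = 82/5, M_2 = -118/5, M_3 = 0.
On [1, 2], S(t) = -5 + 82/15·(t - 1) + 41/5·(t - 1)² - 20/3·(t - 1)³.
With (t - 1) = 1/4: S(5/4) = -129/40.

-3.2250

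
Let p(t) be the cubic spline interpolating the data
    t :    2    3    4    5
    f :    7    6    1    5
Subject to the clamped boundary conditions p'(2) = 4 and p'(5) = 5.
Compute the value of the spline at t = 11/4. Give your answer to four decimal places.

With M_i denoting the second derivative at x_i, h_i = 1, 1, 1, and Δ_i = (y_(i+1) − y_i)/h_i = -1, -5, 4:
  1·M_0 + 4·M_1 + 1·M_2 = 6(Δ_1 - Δ_0) = -24
  1·M_1 + 4·M_2 + 1·M_3 = 6(Δ_2 - Δ_1) = 54
Clamped end conditions give two more equations: 2h_0·M_0 + h_0·M_1 = 6(Δ_0 - p'(2)) = -30 and h_2·M_2 + 2h_2·M_3 = 6(p'(5) - Δ_2) = 6.
Hence M_0 = -34/3, M_1 = -22/3, M_2 = 50/3, M_3 = -16/3.
On [2, 3], p(t) = 7 + 4·(t - 2) - 17/3·(t - 2)² + 2/3·(t - 2)³.
With (t - 2) = 3/4: p(11/4) = 227/32.

7.0938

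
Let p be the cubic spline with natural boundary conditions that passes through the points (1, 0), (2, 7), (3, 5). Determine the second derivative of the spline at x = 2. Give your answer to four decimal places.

-13.5000

Let σ_i = p''(x_i). Step sizes h_i = 1, 1; slopes of the chords Δ_i = (y_(i+1) - y_i)/h_i = 7, -2.
  1·σ_0 + 4·σ_1 + 1·σ_2 = 6(Δ_1 - Δ_0) = -54
Natural end conditions: σ_0 = σ_2 = 0.
Solving: σ_0 = 0, σ_1 = -27/2, σ_2 = 0.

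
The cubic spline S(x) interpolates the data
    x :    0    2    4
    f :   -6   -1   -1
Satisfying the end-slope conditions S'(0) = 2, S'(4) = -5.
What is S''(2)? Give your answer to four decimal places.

Write M_i for S''(x_i). With h_i = 2, 2 and divided differences Δ_i = 5/2, 0, the continuity of S' gives the tridiagonal system
  2·M_0 + 8·M_1 + 2·M_2 = 6(Δ_1 - Δ_0) = -15
Clamped end conditions give two more equations: 2h_0·M_0 + h_0·M_1 = 6(Δ_0 - S'(0)) = 3 and h_1·M_1 + 2h_1·M_2 = 6(S'(4) - Δ_1) = -30.
Hence M_0 = 7/8, M_1 = -1/4, M_2 = -59/8.

-0.2500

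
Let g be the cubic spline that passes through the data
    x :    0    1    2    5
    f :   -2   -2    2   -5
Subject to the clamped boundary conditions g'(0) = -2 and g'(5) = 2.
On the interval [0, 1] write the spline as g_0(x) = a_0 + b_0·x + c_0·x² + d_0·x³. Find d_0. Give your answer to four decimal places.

0.9310

Put σ_i = g'' at the i-th knot. Here h = (1, 1, 3) and Δ = (0, 4, -7/3), so the interior equations h_(i-1)·σ_(i-1) + 2(h_(i-1)+h_i)·σ_i + h_i·σ_(i+1) = 6(Δ_i − Δ_(i-1)) read
  1·σ_0 + 4·σ_1 + 1·σ_2 = 6(Δ_1 - Δ_0) = 24
  1·σ_1 + 8·σ_2 + 3·σ_3 = 6(Δ_2 - Δ_1) = -38
Clamped end conditions give two more equations: 2h_0·σ_0 + h_0·σ_1 = 6(Δ_0 - g'(0)) = 12 and h_2·σ_2 + 2h_2·σ_3 = 6(g'(5) - Δ_2) = 26.
Solving the tridiagonal system: σ_0 = 62/29, σ_1 = 224/29, σ_2 = -262/29, σ_3 = 770/87.
On [0, 1], with g_0(x) = a_0 + b_0·x + c_0·x² + d_0·x³: c_0 = σ_0/2 = 31/29, d_0 = (σ_1 - σ_0)/(6h_0) = 27/29, b_0 = Δ_0 - h_0(2σ_0 + σ_1)/6 = -2.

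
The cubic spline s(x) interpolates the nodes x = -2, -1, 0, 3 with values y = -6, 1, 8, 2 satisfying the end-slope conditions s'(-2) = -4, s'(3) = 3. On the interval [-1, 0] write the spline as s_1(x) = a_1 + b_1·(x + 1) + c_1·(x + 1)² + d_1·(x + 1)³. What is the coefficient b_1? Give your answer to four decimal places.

10.8276

With M_i denoting the second derivative at x_i, h_i = 1, 1, 3, and Δ_i = (y_(i+1) − y_i)/h_i = 7, 7, -2:
  1·M_0 + 4·M_1 + 1·M_2 = 6(Δ_1 - Δ_0) = 0
  1·M_1 + 8·M_2 + 3·M_3 = 6(Δ_2 - Δ_1) = -54
Clamped end conditions give two more equations: 2h_0·M_0 + h_0·M_1 = 6(Δ_0 - s'(-2)) = 66 and h_2·M_2 + 2h_2·M_3 = 6(s'(3) - Δ_2) = 30.
Solving the tridiagonal system: M_0 = 1054/29, M_1 = -194/29, M_2 = -278/29, M_3 = 284/29.
On [-1, 0], with s_1(x) = a_1 + b_1·(x + 1) + c_1·(x + 1)² + d_1·(x + 1)³: c_1 = M_1/2 = -97/29, d_1 = (M_2 - M_1)/(6h_1) = -14/29, b_1 = Δ_1 - h_1(2M_1 + M_2)/6 = 314/29.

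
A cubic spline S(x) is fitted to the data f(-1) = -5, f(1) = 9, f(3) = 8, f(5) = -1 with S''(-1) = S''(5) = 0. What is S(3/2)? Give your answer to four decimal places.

Put σ_i = S'' at the i-th knot. Here h = (2, 2, 2) and Δ = (7, -1/2, -9/2), so the interior equations h_(i-1)·σ_(i-1) + 2(h_(i-1)+h_i)·σ_i + h_i·σ_(i+1) = 6(Δ_i − Δ_(i-1)) read
  2·σ_0 + 8·σ_1 + 2·σ_2 = 6(Δ_1 - Δ_0) = -45
  2·σ_1 + 8·σ_2 + 2·σ_3 = 6(Δ_2 - Δ_1) = -24
Natural end conditions: σ_0 = σ_3 = 0.
Hence σ_0 = 0, σ_1 = -26/5, σ_2 = -17/10, σ_3 = 0.
On [1, 3], S(x) = 9 + 53/15·(x - 1) - 13/5·(x - 1)² + 7/24·(x - 1)³.
With (x - 1) = 1/2: S(3/2) = 3249/320.

10.1531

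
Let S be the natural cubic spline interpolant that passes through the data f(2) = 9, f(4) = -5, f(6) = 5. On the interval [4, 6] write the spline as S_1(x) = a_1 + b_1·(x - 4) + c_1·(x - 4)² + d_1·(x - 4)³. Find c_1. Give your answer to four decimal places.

Let m_i = S''(x_i). Step sizes h_i = 2, 2; slopes of the chords Δ_i = (y_(i+1) - y_i)/h_i = -7, 5.
  2·m_0 + 8·m_1 + 2·m_2 = 6(Δ_1 - Δ_0) = 72
Natural end conditions: m_0 = m_2 = 0.
Solving: m_0 = 0, m_1 = 9, m_2 = 0.
On [4, 6], with S_1(x) = a_1 + b_1·(x - 4) + c_1·(x - 4)² + d_1·(x - 4)³: c_1 = m_1/2 = 9/2, d_1 = (m_2 - m_1)/(6h_1) = -3/4, b_1 = Δ_1 - h_1(2m_1 + m_2)/6 = -1.

4.5000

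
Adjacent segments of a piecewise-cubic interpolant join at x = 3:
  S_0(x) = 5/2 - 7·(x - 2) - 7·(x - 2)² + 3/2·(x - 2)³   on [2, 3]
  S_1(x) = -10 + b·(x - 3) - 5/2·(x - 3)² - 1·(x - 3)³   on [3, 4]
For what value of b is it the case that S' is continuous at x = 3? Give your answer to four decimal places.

S_0'(x) = -7 - 14·(x - 2) + 9/2·(x - 2)², so S_0'(3) = -33/2. On the right, S_1'(3) = b, so b = -33/2.

-16.5000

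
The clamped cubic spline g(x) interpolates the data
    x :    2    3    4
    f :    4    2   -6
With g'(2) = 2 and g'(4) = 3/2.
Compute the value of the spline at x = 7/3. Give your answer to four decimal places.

4.3981

Let M_i = g''(x_i). Step sizes h_i = 1, 1; slopes of the chords Δ_i = (y_(i+1) - y_i)/h_i = -2, -8.
  1·M_0 + 4·M_1 + 1·M_2 = 6(Δ_1 - Δ_0) = -36
Clamped end conditions give two more equations: 2h_0·M_0 + h_0·M_1 = 6(Δ_0 - g'(2)) = -24 and h_1·M_1 + 2h_1·M_2 = 6(g'(4) - Δ_1) = 57.
Forward elimination and back-substitution give M_0 = -13/4, M_1 = -35/2, M_2 = 149/4.
On [2, 3], g(x) = 4 + 2·(x - 2) - 13/8·(x - 2)² - 19/8·(x - 2)³.
With (x - 2) = 1/3: g(7/3) = 475/108.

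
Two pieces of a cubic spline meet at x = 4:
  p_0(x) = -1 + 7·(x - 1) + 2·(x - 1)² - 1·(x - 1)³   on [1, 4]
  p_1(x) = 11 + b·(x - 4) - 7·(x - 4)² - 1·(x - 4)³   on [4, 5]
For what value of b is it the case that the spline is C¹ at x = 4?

p_0'(x) = 7 + 4·(x - 1) - 3·(x - 1)², so p_0'(4) = -8. On the right, p_1'(4) = b, so b = -8.

-8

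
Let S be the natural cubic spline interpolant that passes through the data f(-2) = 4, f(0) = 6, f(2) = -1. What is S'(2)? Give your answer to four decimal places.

-4.6250

Let M_i = S''(x_i). Step sizes h_i = 2, 2; slopes of the chords Δ_i = (y_(i+1) - y_i)/h_i = 1, -7/2.
  2·M_0 + 8·M_1 + 2·M_2 = 6(Δ_1 - Δ_0) = -27
Natural end conditions: M_0 = M_2 = 0.
Solving the tridiagonal system: M_0 = 0, M_1 = -27/8, M_2 = 0.
On [0, 2], S'(x) = b_1 + 2c_1·x + 3d_1·x² with b_1 = Δ_1 - h_1(2M_1 + M_2)/6 = -5/4, c_1 = M_1/2 = -27/16, d_1 = (M_2 - M_1)/(6h_1) = 9/32. So S'(2) = -37/8.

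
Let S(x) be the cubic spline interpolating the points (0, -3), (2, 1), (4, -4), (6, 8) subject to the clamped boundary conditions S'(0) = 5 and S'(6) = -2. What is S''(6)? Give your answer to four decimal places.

-18.2333

Let σ_i = S''(x_i). Step sizes h_i = 2, 2, 2; slopes of the chords Δ_i = (y_(i+1) - y_i)/h_i = 2, -5/2, 6.
  2·σ_0 + 8·σ_1 + 2·σ_2 = 6(Δ_1 - Δ_0) = -27
  2·σ_1 + 8·σ_2 + 2·σ_3 = 6(Δ_2 - Δ_1) = 51
Clamped end conditions give two more equations: 2h_0·σ_0 + h_0·σ_1 = 6(Δ_0 - S'(0)) = -18 and h_2·σ_2 + 2h_2·σ_3 = 6(S'(6) - Δ_2) = -48.
Solving: σ_0 = -43/30, σ_1 = -92/15, σ_2 = 187/15, σ_3 = -547/30.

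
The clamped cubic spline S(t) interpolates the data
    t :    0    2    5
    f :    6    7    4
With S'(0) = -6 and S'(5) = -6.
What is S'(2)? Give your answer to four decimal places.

2.8500

Let M_i = S''(x_i). Step sizes h_i = 2, 3; slopes of the chords Δ_i = (y_(i+1) - y_i)/h_i = 1/2, -1.
  2·M_0 + 10·M_1 + 3·M_2 = 6(Δ_1 - Δ_0) = -9
Clamped end conditions give two more equations: 2h_0·M_0 + h_0·M_1 = 6(Δ_0 - S'(0)) = 39 and h_1·M_1 + 2h_1·M_2 = 6(S'(5) - Δ_1) = -30.
Forward elimination and back-substitution give M_0 = 213/20, M_1 = -9/5, M_2 = -41/10.
On [2, 5], S'(t) = b_1 + 2c_1·(t - 2) + 3d_1·(t - 2)² with b_1 = Δ_1 - h_1(2M_1 + M_2)/6 = 57/20, c_1 = M_1/2 = -9/10, d_1 = (M_2 - M_1)/(6h_1) = -23/180. So S'(2) = 57/20.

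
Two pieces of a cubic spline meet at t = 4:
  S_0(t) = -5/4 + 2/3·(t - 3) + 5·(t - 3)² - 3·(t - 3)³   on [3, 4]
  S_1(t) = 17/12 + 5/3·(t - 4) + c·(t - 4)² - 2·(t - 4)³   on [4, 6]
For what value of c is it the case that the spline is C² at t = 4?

-4

S_0''(t) = 10 - 18·(t - 3), so S_0''(4) = -8. On the right, S_1''(4) = 2c, so c = -4.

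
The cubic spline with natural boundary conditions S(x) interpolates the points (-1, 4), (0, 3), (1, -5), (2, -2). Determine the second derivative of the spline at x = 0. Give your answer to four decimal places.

-15.6000

With M_i denoting the second derivative at x_i, h_i = 1, 1, 1, and Δ_i = (y_(i+1) − y_i)/h_i = -1, -8, 3:
  1·M_0 + 4·M_1 + 1·M_2 = 6(Δ_1 - Δ_0) = -42
  1·M_1 + 4·M_2 + 1·M_3 = 6(Δ_2 - Δ_1) = 66
Natural end conditions: M_0 = M_3 = 0.
Hence M_0 = 0, M_1 = -78/5, M_2 = 102/5, M_3 = 0.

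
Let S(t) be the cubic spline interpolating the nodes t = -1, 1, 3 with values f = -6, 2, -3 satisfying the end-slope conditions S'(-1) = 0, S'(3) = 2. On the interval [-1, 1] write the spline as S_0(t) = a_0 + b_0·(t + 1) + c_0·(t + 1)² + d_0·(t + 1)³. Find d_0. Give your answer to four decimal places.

-1.8438

Let M_i = S''(x_i). Step sizes h_i = 2, 2; slopes of the chords Δ_i = (y_(i+1) - y_i)/h_i = 4, -5/2.
  2·M_0 + 8·M_1 + 2·M_2 = 6(Δ_1 - Δ_0) = -39
Clamped end conditions give two more equations: 2h_0·M_0 + h_0·M_1 = 6(Δ_0 - S'(-1)) = 24 and h_1·M_1 + 2h_1·M_2 = 6(S'(3) - Δ_1) = 27.
Hence M_0 = 91/8, M_1 = -43/4, M_2 = 97/8.
On [-1, 1], with S_0(t) = a_0 + b_0·(t + 1) + c_0·(t + 1)² + d_0·(t + 1)³: c_0 = M_0/2 = 91/16, d_0 = (M_1 - M_0)/(6h_0) = -59/32, b_0 = Δ_0 - h_0(2M_0 + M_1)/6 = 0.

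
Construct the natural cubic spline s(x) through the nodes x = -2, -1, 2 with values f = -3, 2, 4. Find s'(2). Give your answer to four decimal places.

With m_i denoting the second derivative at x_i, h_i = 1, 3, and Δ_i = (y_(i+1) − y_i)/h_i = 5, 2/3:
  1·m_0 + 8·m_1 + 3·m_2 = 6(Δ_1 - Δ_0) = -26
Natural end conditions: m_0 = m_2 = 0.
Solving: m_0 = 0, m_1 = -13/4, m_2 = 0.
On [-1, 2], s'(x) = b_1 + 2c_1·(x + 1) + 3d_1·(x + 1)² with b_1 = Δ_1 - h_1(2m_1 + m_2)/6 = 47/12, c_1 = m_1/2 = -13/8, d_1 = (m_2 - m_1)/(6h_1) = 13/72. So s'(2) = -23/24.

-0.9583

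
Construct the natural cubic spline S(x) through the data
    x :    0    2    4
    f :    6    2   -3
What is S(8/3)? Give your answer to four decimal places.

With M_i denoting the second derivative at x_i, h_i = 2, 2, and Δ_i = (y_(i+1) − y_i)/h_i = -2, -5/2:
  2·M_0 + 8·M_1 + 2·M_2 = 6(Δ_1 - Δ_0) = -3
Natural end conditions: M_0 = M_2 = 0.
Forward elimination and back-substitution give M_0 = 0, M_1 = -3/8, M_2 = 0.
On [2, 4], S(x) = 2 - 9/4·(x - 2) - 3/16·(x - 2)² + 1/32·(x - 2)³.
With (x - 2) = 2/3: S(8/3) = 23/54.

0.4259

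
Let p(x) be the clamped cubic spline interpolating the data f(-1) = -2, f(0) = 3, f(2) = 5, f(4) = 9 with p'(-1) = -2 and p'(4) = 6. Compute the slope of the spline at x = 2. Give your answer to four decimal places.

-0.8261

With M_i denoting the second derivative at x_i, h_i = 1, 2, 2, and Δ_i = (y_(i+1) − y_i)/h_i = 5, 1, 2:
  1·M_0 + 6·M_1 + 2·M_2 = 6(Δ_1 - Δ_0) = -24
  2·M_1 + 8·M_2 + 2·M_3 = 6(Δ_2 - Δ_1) = 6
Clamped end conditions give two more equations: 2h_0·M_0 + h_0·M_1 = 6(Δ_0 - p'(-1)) = 42 and h_2·M_2 + 2h_2·M_3 = 6(p'(4) - Δ_2) = 24.
Forward elimination and back-substitution give M_0 = 584/23, M_1 = -202/23, M_2 = 38/23, M_3 = 119/23.
On [2, 4], p'(x) = b_2 + 2c_2·(x - 2) + 3d_2·(x - 2)² with b_2 = Δ_2 - h_2(2M_2 + M_3)/6 = -19/23, c_2 = M_2/2 = 19/23, d_2 = (M_3 - M_2)/(6h_2) = 27/92. So p'(2) = -19/23.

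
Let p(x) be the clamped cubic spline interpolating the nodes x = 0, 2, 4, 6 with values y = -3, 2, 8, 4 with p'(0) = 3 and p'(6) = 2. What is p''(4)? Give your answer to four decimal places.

Write σ_i for p''(x_i). With h_i = 2, 2, 2 and divided differences Δ_i = 5/2, 3, -2, the continuity of p' gives the tridiagonal system
  2·σ_0 + 8·σ_1 + 2·σ_2 = 6(Δ_1 - Δ_0) = 3
  2·σ_1 + 8·σ_2 + 2·σ_3 = 6(Δ_2 - Δ_1) = -30
Clamped end conditions give two more equations: 2h_0·σ_0 + h_0·σ_1 = 6(Δ_0 - p'(0)) = -3 and h_2·σ_2 + 2h_2·σ_3 = 6(p'(6) - Δ_2) = 24.
Hence σ_0 = -61/30, σ_1 = 77/30, σ_2 = -101/15, σ_3 = 281/30.

-6.7333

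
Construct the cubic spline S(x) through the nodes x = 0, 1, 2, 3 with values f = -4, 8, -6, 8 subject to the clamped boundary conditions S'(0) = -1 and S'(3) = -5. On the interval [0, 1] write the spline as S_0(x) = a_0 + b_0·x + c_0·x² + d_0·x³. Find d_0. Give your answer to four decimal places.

-26.6667

Write m_i for S''(x_i). With h_i = 1, 1, 1 and divided differences Δ_i = 12, -14, 14, the continuity of S' gives the tridiagonal system
  1·m_0 + 4·m_1 + 1·m_2 = 6(Δ_1 - Δ_0) = -156
  1·m_1 + 4·m_2 + 1·m_3 = 6(Δ_2 - Δ_1) = 168
Clamped end conditions give two more equations: 2h_0·m_0 + h_0·m_1 = 6(Δ_0 - S'(0)) = 78 and h_2·m_2 + 2h_2·m_3 = 6(S'(3) - Δ_2) = -114.
Hence m_0 = 238/3, m_1 = -242/3, m_2 = 262/3, m_3 = -302/3.
On [0, 1], with S_0(x) = a_0 + b_0·x + c_0·x² + d_0·x³: c_0 = m_0/2 = 119/3, d_0 = (m_1 - m_0)/(6h_0) = -80/3, b_0 = Δ_0 - h_0(2m_0 + m_1)/6 = -1.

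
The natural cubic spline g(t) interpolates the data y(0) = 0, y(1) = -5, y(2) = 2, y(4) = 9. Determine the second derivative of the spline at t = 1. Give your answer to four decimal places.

19.6957

Put σ_i = g'' at the i-th knot. Here h = (1, 1, 2) and Δ = (-5, 7, 7/2), so the interior equations h_(i-1)·σ_(i-1) + 2(h_(i-1)+h_i)·σ_i + h_i·σ_(i+1) = 6(Δ_i − Δ_(i-1)) read
  1·σ_0 + 4·σ_1 + 1·σ_2 = 6(Δ_1 - Δ_0) = 72
  1·σ_1 + 6·σ_2 + 2·σ_3 = 6(Δ_2 - Δ_1) = -21
Natural end conditions: σ_0 = σ_3 = 0.
Solving the tridiagonal system: σ_0 = 0, σ_1 = 453/23, σ_2 = -156/23, σ_3 = 0.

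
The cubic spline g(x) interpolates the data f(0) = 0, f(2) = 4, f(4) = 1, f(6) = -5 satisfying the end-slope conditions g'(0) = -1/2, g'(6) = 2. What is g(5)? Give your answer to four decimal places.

-3.5667

With σ_i denoting the second derivative at x_i, h_i = 2, 2, 2, and Δ_i = (y_(i+1) − y_i)/h_i = 2, -3/2, -3:
  2·σ_0 + 8·σ_1 + 2·σ_2 = 6(Δ_1 - Δ_0) = -21
  2·σ_1 + 8·σ_2 + 2·σ_3 = 6(Δ_2 - Δ_1) = -9
Clamped end conditions give two more equations: 2h_0·σ_0 + h_0·σ_1 = 6(Δ_0 - g'(0)) = 15 and h_2·σ_2 + 2h_2·σ_3 = 6(g'(6) - Δ_2) = 30.
Forward elimination and back-substitution give σ_0 = 163/30, σ_1 = -101/30, σ_2 = -37/15, σ_3 = 131/15.
On [4, 6], g(x) = 1 - 64/15·(x - 4) - 37/30·(x - 4)² + 14/15·(x - 4)³.
With (x - 4) = 1: g(5) = -107/30.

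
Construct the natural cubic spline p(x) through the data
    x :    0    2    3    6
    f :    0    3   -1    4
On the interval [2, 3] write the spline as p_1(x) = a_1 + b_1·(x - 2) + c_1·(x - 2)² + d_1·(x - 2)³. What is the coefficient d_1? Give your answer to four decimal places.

1.8972

Write m_i for p''(x_i). With h_i = 2, 1, 3 and divided differences Δ_i = 3/2, -4, 5/3, the continuity of p' gives the tridiagonal system
  2·m_0 + 6·m_1 + 1·m_2 = 6(Δ_1 - Δ_0) = -33
  1·m_1 + 8·m_2 + 3·m_3 = 6(Δ_2 - Δ_1) = 34
Natural end conditions: m_0 = m_3 = 0.
Solving the tridiagonal system: m_0 = 0, m_1 = -298/47, m_2 = 237/47, m_3 = 0.
On [2, 3], with p_1(x) = a_1 + b_1·(x - 2) + c_1·(x - 2)² + d_1·(x - 2)³: c_1 = m_1/2 = -149/47, d_1 = (m_2 - m_1)/(6h_1) = 535/282, b_1 = Δ_1 - h_1(2m_1 + m_2)/6 = -769/282.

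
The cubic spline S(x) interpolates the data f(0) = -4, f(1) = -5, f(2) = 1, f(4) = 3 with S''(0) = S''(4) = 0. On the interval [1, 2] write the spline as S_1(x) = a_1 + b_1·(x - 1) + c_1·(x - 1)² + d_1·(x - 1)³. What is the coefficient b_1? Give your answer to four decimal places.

Put M_i = S'' at the i-th knot. Here h = (1, 1, 2) and Δ = (-1, 6, 1), so the interior equations h_(i-1)·M_(i-1) + 2(h_(i-1)+h_i)·M_i + h_i·M_(i+1) = 6(Δ_i − Δ_(i-1)) read
  1·M_0 + 4·M_1 + 1·M_2 = 6(Δ_1 - Δ_0) = 42
  1·M_1 + 6·M_2 + 2·M_3 = 6(Δ_2 - Δ_1) = -30
Natural end conditions: M_0 = M_3 = 0.
Solving: M_0 = 0, M_1 = 282/23, M_2 = -162/23, M_3 = 0.
On [1, 2], with S_1(x) = a_1 + b_1·(x - 1) + c_1·(x - 1)² + d_1·(x - 1)³: c_1 = M_1/2 = 141/23, d_1 = (M_2 - M_1)/(6h_1) = -74/23, b_1 = Δ_1 - h_1(2M_1 + M_2)/6 = 71/23.

3.0870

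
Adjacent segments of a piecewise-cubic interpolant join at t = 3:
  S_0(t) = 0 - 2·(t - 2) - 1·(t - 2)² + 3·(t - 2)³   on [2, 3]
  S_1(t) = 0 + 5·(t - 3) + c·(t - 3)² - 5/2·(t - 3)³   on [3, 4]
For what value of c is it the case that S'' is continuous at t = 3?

S_0''(t) = -2 + 18·(t - 2), so S_0''(3) = 16. On the right, S_1''(3) = 2c, so c = 8.

8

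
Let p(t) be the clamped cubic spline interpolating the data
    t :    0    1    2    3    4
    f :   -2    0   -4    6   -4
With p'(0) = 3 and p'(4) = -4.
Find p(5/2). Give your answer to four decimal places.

Write M_i for p''(x_i). With h_i = 1, 1, 1, 1 and divided differences Δ_i = 2, -4, 10, -10, the continuity of p' gives the tridiagonal system
  1·M_0 + 4·M_1 + 1·M_2 = 6(Δ_1 - Δ_0) = -36
  1·M_1 + 4·M_2 + 1·M_3 = 6(Δ_2 - Δ_1) = 84
  1·M_2 + 4·M_3 + 1·M_4 = 6(Δ_3 - Δ_2) = -120
Clamped end conditions give two more equations: 2h_0·M_0 + h_0·M_1 = 6(Δ_0 - p'(0)) = -6 and h_3·M_3 + 2h_3·M_4 = 6(p'(4) - Δ_3) = 36.
Solving the tridiagonal system: M_0 = 29/4, M_1 = -41/2, M_2 = 155/4, M_3 = -101/2, M_4 = 173/4.
On [2, 3], p(t) = -4 + 11/2·(t - 2) + 155/8·(t - 2)² - 119/8·(t - 2)³.
With (t - 2) = 1/2: p(5/2) = 111/64.

1.7344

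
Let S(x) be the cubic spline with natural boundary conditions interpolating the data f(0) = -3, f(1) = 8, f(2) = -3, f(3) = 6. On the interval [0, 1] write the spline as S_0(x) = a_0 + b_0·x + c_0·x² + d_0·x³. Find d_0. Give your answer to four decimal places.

With M_i denoting the second derivative at x_i, h_i = 1, 1, 1, and Δ_i = (y_(i+1) − y_i)/h_i = 11, -11, 9:
  1·M_0 + 4·M_1 + 1·M_2 = 6(Δ_1 - Δ_0) = -132
  1·M_1 + 4·M_2 + 1·M_3 = 6(Δ_2 - Δ_1) = 120
Natural end conditions: M_0 = M_3 = 0.
Hence M_0 = 0, M_1 = -216/5, M_2 = 204/5, M_3 = 0.
On [0, 1], with S_0(x) = a_0 + b_0·x + c_0·x² + d_0·x³: c_0 = M_0/2 = 0, d_0 = (M_1 - M_0)/(6h_0) = -36/5, b_0 = Δ_0 - h_0(2M_0 + M_1)/6 = 91/5.

-7.2000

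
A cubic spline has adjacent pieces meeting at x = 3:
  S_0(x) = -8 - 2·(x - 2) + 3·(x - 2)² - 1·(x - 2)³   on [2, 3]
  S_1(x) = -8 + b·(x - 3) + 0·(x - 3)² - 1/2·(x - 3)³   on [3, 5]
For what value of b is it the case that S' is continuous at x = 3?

1

S_0'(x) = -2 + 6·(x - 2) - 3·(x - 2)², so S_0'(3) = 1. On the right, S_1'(3) = b, so b = 1.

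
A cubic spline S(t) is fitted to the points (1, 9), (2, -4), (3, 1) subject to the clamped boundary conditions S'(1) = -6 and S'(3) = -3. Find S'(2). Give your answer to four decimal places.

With m_i denoting the second derivative at x_i, h_i = 1, 1, and Δ_i = (y_(i+1) − y_i)/h_i = -13, 5:
  1·m_0 + 4·m_1 + 1·m_2 = 6(Δ_1 - Δ_0) = 108
Clamped end conditions give two more equations: 2h_0·m_0 + h_0·m_1 = 6(Δ_0 - S'(1)) = -42 and h_1·m_1 + 2h_1·m_2 = 6(S'(3) - Δ_1) = -48.
Hence m_0 = -93/2, m_1 = 51, m_2 = -99/2.
On [2, 3], S'(t) = b_1 + 2c_1·(t - 2) + 3d_1·(t - 2)² with b_1 = Δ_1 - h_1(2m_1 + m_2)/6 = -15/4, c_1 = m_1/2 = 51/2, d_1 = (m_2 - m_1)/(6h_1) = -67/4. So S'(2) = -15/4.

-3.7500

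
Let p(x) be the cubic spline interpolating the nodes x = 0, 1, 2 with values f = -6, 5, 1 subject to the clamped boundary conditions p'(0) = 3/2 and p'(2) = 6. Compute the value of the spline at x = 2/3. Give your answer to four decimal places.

1.7593

With σ_i denoting the second derivative at x_i, h_i = 1, 1, and Δ_i = (y_(i+1) − y_i)/h_i = 11, -4:
  1·σ_0 + 4·σ_1 + 1·σ_2 = 6(Δ_1 - Δ_0) = -90
Clamped end conditions give two more equations: 2h_0·σ_0 + h_0·σ_1 = 6(Δ_0 - p'(0)) = 57 and h_1·σ_1 + 2h_1·σ_2 = 6(p'(2) - Δ_1) = 60.
Solving the tridiagonal system: σ_0 = 213/4, σ_1 = -99/2, σ_2 = 219/4.
On [0, 1], p(x) = -6 + 3/2·x + 213/8·x² - 137/8·x³.
With x = 2/3: p(2/3) = 95/54.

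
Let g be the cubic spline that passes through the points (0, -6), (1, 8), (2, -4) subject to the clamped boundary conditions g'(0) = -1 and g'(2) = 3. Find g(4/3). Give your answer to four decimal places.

4.8148

Put σ_i = g'' at the i-th knot. Here h = (1, 1) and Δ = (14, -12), so the interior equations h_(i-1)·σ_(i-1) + 2(h_(i-1)+h_i)·σ_i + h_i·σ_(i+1) = 6(Δ_i − Δ_(i-1)) read
  1·σ_0 + 4·σ_1 + 1·σ_2 = 6(Δ_1 - Δ_0) = -156
Clamped end conditions give two more equations: 2h_0·σ_0 + h_0·σ_1 = 6(Δ_0 - g'(0)) = 90 and h_1·σ_1 + 2h_1·σ_2 = 6(g'(2) - Δ_1) = 90.
Hence σ_0 = 86, σ_1 = -82, σ_2 = 86.
On [1, 2], g(x) = 8 + 1·(x - 1) - 41·(x - 1)² + 28·(x - 1)³.
With (x - 1) = 1/3: g(4/3) = 130/27.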